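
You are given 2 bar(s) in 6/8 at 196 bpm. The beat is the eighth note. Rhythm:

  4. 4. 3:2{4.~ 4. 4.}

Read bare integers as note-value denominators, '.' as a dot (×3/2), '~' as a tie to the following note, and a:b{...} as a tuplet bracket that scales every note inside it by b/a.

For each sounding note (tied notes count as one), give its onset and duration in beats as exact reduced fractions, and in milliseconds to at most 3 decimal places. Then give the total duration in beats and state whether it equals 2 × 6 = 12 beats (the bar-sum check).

1) 0.0ms=0b +918.367ms=3b
2) 918.367ms=3b +918.367ms=3b
3) 1836.735ms=6b +1224.49ms=4b
4) 3061.224ms=10b +612.245ms=2b
Σ=12b of 12 (196bpm 6/8) — PASS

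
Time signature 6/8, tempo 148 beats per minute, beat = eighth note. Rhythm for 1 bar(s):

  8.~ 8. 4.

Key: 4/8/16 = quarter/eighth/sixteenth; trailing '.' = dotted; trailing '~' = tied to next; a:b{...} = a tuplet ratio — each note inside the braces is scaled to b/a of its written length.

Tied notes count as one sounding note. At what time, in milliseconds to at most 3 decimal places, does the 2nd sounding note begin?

1. 0.0ms @ 0 + 1216.216ms (3)
2. 1216.216ms @ 3 + 1216.216ms (3)

note 2 onset = 3b = 1216.216ms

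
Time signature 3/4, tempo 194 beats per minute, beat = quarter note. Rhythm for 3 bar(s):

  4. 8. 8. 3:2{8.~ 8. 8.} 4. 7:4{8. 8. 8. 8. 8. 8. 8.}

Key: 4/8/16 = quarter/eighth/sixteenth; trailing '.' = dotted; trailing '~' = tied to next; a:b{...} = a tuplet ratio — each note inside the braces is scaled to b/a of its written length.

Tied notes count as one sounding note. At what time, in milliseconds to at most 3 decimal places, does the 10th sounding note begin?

1. 0.0ms @ 0 + 463.918ms (3/2)
2. 463.918ms @ 3/2 + 231.959ms (3/4)
3. 695.876ms @ 9/4 + 231.959ms (3/4)
4. 927.835ms @ 3 + 309.278ms (1)
5. 1237.113ms @ 4 + 154.639ms (1/2)
6. 1391.753ms @ 9/2 + 463.918ms (3/2)
7. 1855.67ms @ 6 + 132.548ms (3/7)
8. 1988.218ms @ 45/7 + 132.548ms (3/7)
9. 2120.766ms @ 48/7 + 132.548ms (3/7)
10. 2253.314ms @ 51/7 + 132.548ms (3/7)
11. 2385.862ms @ 54/7 + 132.548ms (3/7)
12. 2518.409ms @ 57/7 + 132.548ms (3/7)
13. 2650.957ms @ 60/7 + 132.548ms (3/7)

note 10 onset = 51/7b = 2253.314ms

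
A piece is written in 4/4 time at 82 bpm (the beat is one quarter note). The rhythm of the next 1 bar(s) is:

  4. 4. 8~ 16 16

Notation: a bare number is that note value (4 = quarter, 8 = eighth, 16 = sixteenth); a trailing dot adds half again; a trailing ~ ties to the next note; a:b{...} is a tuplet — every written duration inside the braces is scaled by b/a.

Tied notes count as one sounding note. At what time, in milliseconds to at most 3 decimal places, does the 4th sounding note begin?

1. 0.0ms @ 0 + 1097.561ms (3/2)
2. 1097.561ms @ 3/2 + 1097.561ms (3/2)
3. 2195.122ms @ 3 + 548.78ms (3/4)
4. 2743.902ms @ 15/4 + 182.927ms (1/4)

note 4 onset = 15/4b = 2743.902ms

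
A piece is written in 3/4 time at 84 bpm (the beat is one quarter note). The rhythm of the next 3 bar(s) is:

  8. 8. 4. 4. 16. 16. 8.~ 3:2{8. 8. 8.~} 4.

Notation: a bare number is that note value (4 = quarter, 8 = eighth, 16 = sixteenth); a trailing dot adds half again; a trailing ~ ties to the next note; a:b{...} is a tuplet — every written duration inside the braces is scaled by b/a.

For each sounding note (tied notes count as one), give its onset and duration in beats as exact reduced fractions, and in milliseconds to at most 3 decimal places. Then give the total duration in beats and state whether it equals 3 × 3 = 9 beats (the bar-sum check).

1) 0.0ms=0b +535.714ms=3/4b
2) 535.714ms=3/4b +535.714ms=3/4b
3) 1071.429ms=3/2b +1071.429ms=3/2b
4) 2142.857ms=3b +1071.429ms=3/2b
5) 3214.286ms=9/2b +267.857ms=3/8b
6) 3482.143ms=39/8b +267.857ms=3/8b
7) 3750.0ms=21/4b +892.857ms=5/4b
8) 4642.857ms=13/2b +357.143ms=1/2b
9) 5000.0ms=7b +1428.571ms=2b
Σ=9b of 9 (84bpm 3/4) — PASS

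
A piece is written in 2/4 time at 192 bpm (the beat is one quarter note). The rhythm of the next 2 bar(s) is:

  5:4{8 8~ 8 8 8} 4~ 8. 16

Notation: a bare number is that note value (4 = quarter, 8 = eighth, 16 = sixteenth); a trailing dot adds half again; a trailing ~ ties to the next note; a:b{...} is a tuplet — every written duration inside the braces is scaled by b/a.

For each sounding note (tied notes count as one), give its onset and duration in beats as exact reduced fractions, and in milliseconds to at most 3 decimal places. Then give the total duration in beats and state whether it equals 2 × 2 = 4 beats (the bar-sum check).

1) 0.0ms=0b +125.0ms=2/5b
2) 125.0ms=2/5b +250.0ms=4/5b
3) 375.0ms=6/5b +125.0ms=2/5b
4) 500.0ms=8/5b +125.0ms=2/5b
5) 625.0ms=2b +546.875ms=7/4b
6) 1171.875ms=15/4b +78.125ms=1/4b
Σ=4b of 4 (192bpm 2/4) — PASS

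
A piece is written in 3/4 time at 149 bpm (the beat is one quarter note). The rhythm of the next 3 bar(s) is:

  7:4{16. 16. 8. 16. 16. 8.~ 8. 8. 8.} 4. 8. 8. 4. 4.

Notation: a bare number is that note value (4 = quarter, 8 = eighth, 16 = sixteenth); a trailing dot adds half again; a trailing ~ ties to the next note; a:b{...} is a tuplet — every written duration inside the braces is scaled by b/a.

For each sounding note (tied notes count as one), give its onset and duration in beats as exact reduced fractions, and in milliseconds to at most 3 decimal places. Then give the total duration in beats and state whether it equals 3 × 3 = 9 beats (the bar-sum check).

1) 0.0ms=0b +86.29ms=3/14b
2) 86.29ms=3/14b +86.29ms=3/14b
3) 172.579ms=3/7b +172.579ms=3/7b
4) 345.158ms=6/7b +86.29ms=3/14b
5) 431.448ms=15/14b +86.29ms=3/14b
6) 517.737ms=9/7b +345.158ms=6/7b
7) 862.895ms=15/7b +172.579ms=3/7b
8) 1035.475ms=18/7b +172.579ms=3/7b
9) 1208.054ms=3b +604.027ms=3/2b
10) 1812.081ms=9/2b +302.013ms=3/4b
11) 2114.094ms=21/4b +302.013ms=3/4b
12) 2416.107ms=6b +604.027ms=3/2b
13) 3020.134ms=15/2b +604.027ms=3/2b
Σ=9b of 9 (149bpm 3/4) — PASS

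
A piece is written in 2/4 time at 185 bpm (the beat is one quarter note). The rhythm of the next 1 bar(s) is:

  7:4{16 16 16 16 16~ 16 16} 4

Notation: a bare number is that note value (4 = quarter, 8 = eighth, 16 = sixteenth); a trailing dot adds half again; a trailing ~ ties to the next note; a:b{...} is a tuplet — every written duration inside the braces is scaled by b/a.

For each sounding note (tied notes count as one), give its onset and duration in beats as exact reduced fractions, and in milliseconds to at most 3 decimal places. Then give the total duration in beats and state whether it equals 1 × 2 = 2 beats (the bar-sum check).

1) 0.0ms=0b +46.332ms=1/7b
2) 46.332ms=1/7b +46.332ms=1/7b
3) 92.664ms=2/7b +46.332ms=1/7b
4) 138.996ms=3/7b +46.332ms=1/7b
5) 185.328ms=4/7b +92.664ms=2/7b
6) 277.992ms=6/7b +46.332ms=1/7b
7) 324.324ms=1b +324.324ms=1b
Σ=2b of 2 (185bpm 2/4) — PASS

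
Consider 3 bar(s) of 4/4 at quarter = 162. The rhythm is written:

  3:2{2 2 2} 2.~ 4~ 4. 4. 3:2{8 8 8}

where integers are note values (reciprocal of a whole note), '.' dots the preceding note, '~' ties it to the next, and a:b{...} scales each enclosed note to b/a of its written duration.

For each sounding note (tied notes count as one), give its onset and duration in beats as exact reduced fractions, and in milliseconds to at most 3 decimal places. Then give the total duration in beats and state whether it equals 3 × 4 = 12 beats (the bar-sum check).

1) 0.0ms=0b +493.827ms=4/3b
2) 493.827ms=4/3b +493.827ms=4/3b
3) 987.654ms=8/3b +493.827ms=4/3b
4) 1481.481ms=4b +2037.037ms=11/2b
5) 3518.519ms=19/2b +555.556ms=3/2b
6) 4074.074ms=11b +123.457ms=1/3b
7) 4197.531ms=34/3b +123.457ms=1/3b
8) 4320.988ms=35/3b +123.457ms=1/3b
Σ=12b of 12 (162bpm 4/4) — PASS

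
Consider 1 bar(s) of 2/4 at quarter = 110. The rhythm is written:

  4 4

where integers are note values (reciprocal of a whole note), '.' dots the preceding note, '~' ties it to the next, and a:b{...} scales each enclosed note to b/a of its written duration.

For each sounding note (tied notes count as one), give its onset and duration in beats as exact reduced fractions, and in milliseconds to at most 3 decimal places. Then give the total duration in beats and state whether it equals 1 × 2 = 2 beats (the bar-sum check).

1) 0.0ms=0b +545.455ms=1b
2) 545.455ms=1b +545.455ms=1b
Σ=2b of 2 (110bpm 2/4) — PASS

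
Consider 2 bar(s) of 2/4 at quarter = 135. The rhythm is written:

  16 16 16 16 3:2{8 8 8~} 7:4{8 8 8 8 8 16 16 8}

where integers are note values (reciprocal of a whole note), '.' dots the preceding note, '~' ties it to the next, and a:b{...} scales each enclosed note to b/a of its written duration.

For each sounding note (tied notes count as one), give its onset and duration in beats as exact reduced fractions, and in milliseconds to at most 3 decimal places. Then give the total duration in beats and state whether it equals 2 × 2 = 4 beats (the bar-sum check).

1) 0.0ms=0b +111.111ms=1/4b
2) 111.111ms=1/4b +111.111ms=1/4b
3) 222.222ms=1/2b +111.111ms=1/4b
4) 333.333ms=3/4b +111.111ms=1/4b
5) 444.444ms=1b +148.148ms=1/3b
6) 592.593ms=4/3b +148.148ms=1/3b
7) 740.741ms=5/3b +275.132ms=13/21b
8) 1015.873ms=16/7b +126.984ms=2/7b
9) 1142.857ms=18/7b +126.984ms=2/7b
10) 1269.841ms=20/7b +126.984ms=2/7b
11) 1396.825ms=22/7b +126.984ms=2/7b
12) 1523.81ms=24/7b +63.492ms=1/7b
13) 1587.302ms=25/7b +63.492ms=1/7b
14) 1650.794ms=26/7b +126.984ms=2/7b
Σ=4b of 4 (135bpm 2/4) — PASS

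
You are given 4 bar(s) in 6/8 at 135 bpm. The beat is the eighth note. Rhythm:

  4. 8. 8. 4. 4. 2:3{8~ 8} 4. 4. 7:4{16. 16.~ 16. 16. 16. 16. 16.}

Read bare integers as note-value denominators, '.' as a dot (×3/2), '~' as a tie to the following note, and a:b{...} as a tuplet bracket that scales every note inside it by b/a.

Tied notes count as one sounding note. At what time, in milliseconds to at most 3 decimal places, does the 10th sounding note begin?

1. 0.0ms @ 0 + 1333.333ms (3)
2. 1333.333ms @ 3 + 666.667ms (3/2)
3. 2000.0ms @ 9/2 + 666.667ms (3/2)
4. 2666.667ms @ 6 + 1333.333ms (3)
5. 4000.0ms @ 9 + 1333.333ms (3)
6. 5333.333ms @ 12 + 1333.333ms (3)
7. 6666.667ms @ 15 + 1333.333ms (3)
8. 8000.0ms @ 18 + 1333.333ms (3)
9. 9333.333ms @ 21 + 190.476ms (3/7)
10. 9523.81ms @ 150/7 + 380.952ms (6/7)
11. 9904.762ms @ 156/7 + 190.476ms (3/7)
12. 10095.238ms @ 159/7 + 190.476ms (3/7)
13. 10285.714ms @ 162/7 + 190.476ms (3/7)
14. 10476.19ms @ 165/7 + 190.476ms (3/7)

note 10 onset = 150/7b = 9523.81ms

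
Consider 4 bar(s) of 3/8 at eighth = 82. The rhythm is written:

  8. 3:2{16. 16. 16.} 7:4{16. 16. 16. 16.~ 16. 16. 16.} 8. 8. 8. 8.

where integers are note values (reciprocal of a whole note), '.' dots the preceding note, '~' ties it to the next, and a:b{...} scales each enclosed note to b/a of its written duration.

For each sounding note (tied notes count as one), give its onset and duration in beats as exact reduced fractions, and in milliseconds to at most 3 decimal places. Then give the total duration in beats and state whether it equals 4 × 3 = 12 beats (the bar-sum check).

1) 0.0ms=0b +1097.561ms=3/2b
2) 1097.561ms=3/2b +365.854ms=1/2b
3) 1463.415ms=2b +365.854ms=1/2b
4) 1829.268ms=5/2b +365.854ms=1/2b
5) 2195.122ms=3b +313.589ms=3/7b
6) 2508.711ms=24/7b +313.589ms=3/7b
7) 2822.3ms=27/7b +313.589ms=3/7b
8) 3135.889ms=30/7b +627.178ms=6/7b
9) 3763.066ms=36/7b +313.589ms=3/7b
10) 4076.655ms=39/7b +313.589ms=3/7b
11) 4390.244ms=6b +1097.561ms=3/2b
12) 5487.805ms=15/2b +1097.561ms=3/2b
13) 6585.366ms=9b +1097.561ms=3/2b
14) 7682.927ms=21/2b +1097.561ms=3/2b
Σ=12b of 12 (82bpm 3/8) — PASS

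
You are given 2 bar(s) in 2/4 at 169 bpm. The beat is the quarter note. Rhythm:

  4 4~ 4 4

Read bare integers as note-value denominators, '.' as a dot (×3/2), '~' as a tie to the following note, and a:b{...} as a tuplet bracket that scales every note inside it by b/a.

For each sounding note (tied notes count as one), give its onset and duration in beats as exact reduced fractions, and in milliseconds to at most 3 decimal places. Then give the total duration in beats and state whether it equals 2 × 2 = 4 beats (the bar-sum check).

1) 0.0ms=0b +355.03ms=1b
2) 355.03ms=1b +710.059ms=2b
3) 1065.089ms=3b +355.03ms=1b
Σ=4b of 4 (169bpm 2/4) — PASS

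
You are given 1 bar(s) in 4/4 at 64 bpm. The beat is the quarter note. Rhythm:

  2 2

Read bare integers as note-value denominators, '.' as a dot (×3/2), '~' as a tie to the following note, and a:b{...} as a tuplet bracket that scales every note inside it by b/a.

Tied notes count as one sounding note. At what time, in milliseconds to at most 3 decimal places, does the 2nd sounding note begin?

1. 0.0ms @ 0 + 1875.0ms (2)
2. 1875.0ms @ 2 + 1875.0ms (2)

note 2 onset = 2b = 1875.0ms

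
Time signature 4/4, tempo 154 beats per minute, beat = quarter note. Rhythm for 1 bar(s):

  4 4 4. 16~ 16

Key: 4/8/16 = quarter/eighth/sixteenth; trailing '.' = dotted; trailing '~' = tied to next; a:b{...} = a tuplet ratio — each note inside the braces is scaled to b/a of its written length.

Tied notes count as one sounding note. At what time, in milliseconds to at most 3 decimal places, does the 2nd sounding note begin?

note 2 onset = 1b = 389.61ms

1. 0.0ms @ 0 + 389.61ms (1)
2. 389.61ms @ 1 + 389.61ms (1)
3. 779.221ms @ 2 + 584.416ms (3/2)
4. 1363.636ms @ 7/2 + 194.805ms (1/2)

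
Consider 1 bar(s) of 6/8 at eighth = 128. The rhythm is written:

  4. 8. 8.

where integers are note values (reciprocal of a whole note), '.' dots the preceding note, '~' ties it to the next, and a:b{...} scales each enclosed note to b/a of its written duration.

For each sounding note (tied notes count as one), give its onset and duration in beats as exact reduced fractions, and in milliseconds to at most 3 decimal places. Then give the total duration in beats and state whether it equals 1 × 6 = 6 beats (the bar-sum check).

1) 0.0ms=0b +1406.25ms=3b
2) 1406.25ms=3b +703.125ms=3/2b
3) 2109.375ms=9/2b +703.125ms=3/2b
Σ=6b of 6 (128bpm 6/8) — PASS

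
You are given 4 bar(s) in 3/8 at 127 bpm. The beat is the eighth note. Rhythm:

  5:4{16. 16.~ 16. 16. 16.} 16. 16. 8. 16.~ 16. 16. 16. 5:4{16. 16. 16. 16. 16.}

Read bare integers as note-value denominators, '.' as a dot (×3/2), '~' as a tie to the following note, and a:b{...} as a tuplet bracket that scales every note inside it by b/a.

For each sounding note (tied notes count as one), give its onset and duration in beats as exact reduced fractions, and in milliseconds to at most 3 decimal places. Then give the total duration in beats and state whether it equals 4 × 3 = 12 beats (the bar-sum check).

1) 0.0ms=0b +283.465ms=3/5b
2) 283.465ms=3/5b +566.929ms=6/5b
3) 850.394ms=9/5b +283.465ms=3/5b
4) 1133.858ms=12/5b +283.465ms=3/5b
5) 1417.323ms=3b +354.331ms=3/4b
6) 1771.654ms=15/4b +354.331ms=3/4b
7) 2125.984ms=9/2b +708.661ms=3/2b
8) 2834.646ms=6b +708.661ms=3/2b
9) 3543.307ms=15/2b +354.331ms=3/4b
10) 3897.638ms=33/4b +354.331ms=3/4b
11) 4251.969ms=9b +283.465ms=3/5b
12) 4535.433ms=48/5b +283.465ms=3/5b
13) 4818.898ms=51/5b +283.465ms=3/5b
14) 5102.362ms=54/5b +283.465ms=3/5b
15) 5385.827ms=57/5b +283.465ms=3/5b
Σ=12b of 12 (127bpm 3/8) — PASS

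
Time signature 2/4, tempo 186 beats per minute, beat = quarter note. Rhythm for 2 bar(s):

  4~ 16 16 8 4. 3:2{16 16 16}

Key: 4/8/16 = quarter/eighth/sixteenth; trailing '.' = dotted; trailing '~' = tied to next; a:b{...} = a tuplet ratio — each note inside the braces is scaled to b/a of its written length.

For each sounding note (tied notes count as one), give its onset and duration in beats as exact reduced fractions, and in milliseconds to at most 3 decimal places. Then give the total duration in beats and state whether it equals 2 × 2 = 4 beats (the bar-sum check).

1) 0.0ms=0b +403.226ms=5/4b
2) 403.226ms=5/4b +80.645ms=1/4b
3) 483.871ms=3/2b +161.29ms=1/2b
4) 645.161ms=2b +483.871ms=3/2b
5) 1129.032ms=7/2b +53.763ms=1/6b
6) 1182.796ms=11/3b +53.763ms=1/6b
7) 1236.559ms=23/6b +53.763ms=1/6b
Σ=4b of 4 (186bpm 2/4) — PASS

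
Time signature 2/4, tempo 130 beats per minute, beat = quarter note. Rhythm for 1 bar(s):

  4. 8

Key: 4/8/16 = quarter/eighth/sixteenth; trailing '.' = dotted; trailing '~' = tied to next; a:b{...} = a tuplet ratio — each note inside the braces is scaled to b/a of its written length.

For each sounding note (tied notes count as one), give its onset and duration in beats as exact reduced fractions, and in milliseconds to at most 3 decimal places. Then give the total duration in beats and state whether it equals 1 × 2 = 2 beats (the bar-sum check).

1) 0.0ms=0b +692.308ms=3/2b
2) 692.308ms=3/2b +230.769ms=1/2b
Σ=2b of 2 (130bpm 2/4) — PASS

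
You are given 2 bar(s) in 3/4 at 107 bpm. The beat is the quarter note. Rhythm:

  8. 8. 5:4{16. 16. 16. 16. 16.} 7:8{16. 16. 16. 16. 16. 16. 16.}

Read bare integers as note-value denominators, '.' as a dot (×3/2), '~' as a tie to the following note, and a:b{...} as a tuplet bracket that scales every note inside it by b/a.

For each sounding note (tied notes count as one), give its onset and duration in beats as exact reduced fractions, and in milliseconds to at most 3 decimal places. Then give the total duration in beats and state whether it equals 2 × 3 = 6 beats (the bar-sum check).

1) 0.0ms=0b +420.561ms=3/4b
2) 420.561ms=3/4b +420.561ms=3/4b
3) 841.121ms=3/2b +168.224ms=3/10b
4) 1009.346ms=9/5b +168.224ms=3/10b
5) 1177.57ms=21/10b +168.224ms=3/10b
6) 1345.794ms=12/5b +168.224ms=3/10b
7) 1514.019ms=27/10b +168.224ms=3/10b
8) 1682.243ms=3b +240.32ms=3/7b
9) 1922.563ms=24/7b +240.32ms=3/7b
10) 2162.884ms=27/7b +240.32ms=3/7b
11) 2403.204ms=30/7b +240.32ms=3/7b
12) 2643.525ms=33/7b +240.32ms=3/7b
13) 2883.845ms=36/7b +240.32ms=3/7b
14) 3124.166ms=39/7b +240.32ms=3/7b
Σ=6b of 6 (107bpm 3/4) — PASS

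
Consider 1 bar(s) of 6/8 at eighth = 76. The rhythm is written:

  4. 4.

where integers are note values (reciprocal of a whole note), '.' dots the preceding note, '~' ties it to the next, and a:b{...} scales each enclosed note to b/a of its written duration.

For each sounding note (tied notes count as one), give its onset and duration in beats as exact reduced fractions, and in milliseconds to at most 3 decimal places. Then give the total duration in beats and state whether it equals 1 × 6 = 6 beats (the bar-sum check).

1) 0.0ms=0b +2368.421ms=3b
2) 2368.421ms=3b +2368.421ms=3b
Σ=6b of 6 (76bpm 6/8) — PASS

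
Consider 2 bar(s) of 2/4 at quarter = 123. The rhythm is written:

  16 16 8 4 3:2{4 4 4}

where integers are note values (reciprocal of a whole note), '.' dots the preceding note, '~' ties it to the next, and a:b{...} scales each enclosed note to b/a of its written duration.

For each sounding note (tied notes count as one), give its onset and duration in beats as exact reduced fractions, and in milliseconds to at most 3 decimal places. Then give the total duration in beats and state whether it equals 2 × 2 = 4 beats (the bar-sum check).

1) 0.0ms=0b +121.951ms=1/4b
2) 121.951ms=1/4b +121.951ms=1/4b
3) 243.902ms=1/2b +243.902ms=1/2b
4) 487.805ms=1b +487.805ms=1b
5) 975.61ms=2b +325.203ms=2/3b
6) 1300.813ms=8/3b +325.203ms=2/3b
7) 1626.016ms=10/3b +325.203ms=2/3b
Σ=4b of 4 (123bpm 2/4) — PASS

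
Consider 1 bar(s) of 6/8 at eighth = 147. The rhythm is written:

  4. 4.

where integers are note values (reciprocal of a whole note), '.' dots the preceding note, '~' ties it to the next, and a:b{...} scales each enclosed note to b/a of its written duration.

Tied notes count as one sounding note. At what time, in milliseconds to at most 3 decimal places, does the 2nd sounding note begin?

1. 0.0ms @ 0 + 1224.49ms (3)
2. 1224.49ms @ 3 + 1224.49ms (3)

note 2 onset = 3b = 1224.49ms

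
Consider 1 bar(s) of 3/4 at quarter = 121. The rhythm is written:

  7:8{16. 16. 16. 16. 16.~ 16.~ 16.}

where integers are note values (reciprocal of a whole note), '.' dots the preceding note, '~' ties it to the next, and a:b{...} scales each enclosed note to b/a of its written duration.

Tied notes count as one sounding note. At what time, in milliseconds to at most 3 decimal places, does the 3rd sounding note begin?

note 3 onset = 6/7b = 425.03ms

1. 0.0ms @ 0 + 212.515ms (3/7)
2. 212.515ms @ 3/7 + 212.515ms (3/7)
3. 425.03ms @ 6/7 + 212.515ms (3/7)
4. 637.544ms @ 9/7 + 212.515ms (3/7)
5. 850.059ms @ 12/7 + 637.544ms (9/7)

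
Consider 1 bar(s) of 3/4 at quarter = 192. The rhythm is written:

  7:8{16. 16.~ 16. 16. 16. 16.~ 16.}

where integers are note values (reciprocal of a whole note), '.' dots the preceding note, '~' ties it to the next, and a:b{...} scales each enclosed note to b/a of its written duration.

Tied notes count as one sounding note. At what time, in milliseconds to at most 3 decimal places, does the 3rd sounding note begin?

note 3 onset = 9/7b = 401.786ms

1. 0.0ms @ 0 + 133.929ms (3/7)
2. 133.929ms @ 3/7 + 267.857ms (6/7)
3. 401.786ms @ 9/7 + 133.929ms (3/7)
4. 535.714ms @ 12/7 + 133.929ms (3/7)
5. 669.643ms @ 15/7 + 267.857ms (6/7)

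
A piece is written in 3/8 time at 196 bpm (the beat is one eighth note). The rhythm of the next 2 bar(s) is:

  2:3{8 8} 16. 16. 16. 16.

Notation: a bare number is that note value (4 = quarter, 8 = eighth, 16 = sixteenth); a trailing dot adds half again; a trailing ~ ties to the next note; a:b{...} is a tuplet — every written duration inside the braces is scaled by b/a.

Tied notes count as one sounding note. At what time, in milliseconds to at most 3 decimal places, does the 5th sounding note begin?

1. 0.0ms @ 0 + 459.184ms (3/2)
2. 459.184ms @ 3/2 + 459.184ms (3/2)
3. 918.367ms @ 3 + 229.592ms (3/4)
4. 1147.959ms @ 15/4 + 229.592ms (3/4)
5. 1377.551ms @ 9/2 + 229.592ms (3/4)
6. 1607.143ms @ 21/4 + 229.592ms (3/4)

note 5 onset = 9/2b = 1377.551ms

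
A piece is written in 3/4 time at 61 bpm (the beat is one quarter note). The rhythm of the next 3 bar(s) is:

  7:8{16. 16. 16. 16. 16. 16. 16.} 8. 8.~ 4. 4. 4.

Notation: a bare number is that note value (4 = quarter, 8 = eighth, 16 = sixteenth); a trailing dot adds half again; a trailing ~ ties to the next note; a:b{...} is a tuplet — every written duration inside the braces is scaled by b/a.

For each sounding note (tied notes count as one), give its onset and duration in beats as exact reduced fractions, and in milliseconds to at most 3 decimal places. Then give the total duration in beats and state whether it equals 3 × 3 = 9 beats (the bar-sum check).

1) 0.0ms=0b +421.546ms=3/7b
2) 421.546ms=3/7b +421.546ms=3/7b
3) 843.091ms=6/7b +421.546ms=3/7b
4) 1264.637ms=9/7b +421.546ms=3/7b
5) 1686.183ms=12/7b +421.546ms=3/7b
6) 2107.728ms=15/7b +421.546ms=3/7b
7) 2529.274ms=18/7b +421.546ms=3/7b
8) 2950.82ms=3b +737.705ms=3/4b
9) 3688.525ms=15/4b +2213.115ms=9/4b
10) 5901.639ms=6b +1475.41ms=3/2b
11) 7377.049ms=15/2b +1475.41ms=3/2b
Σ=9b of 9 (61bpm 3/4) — PASS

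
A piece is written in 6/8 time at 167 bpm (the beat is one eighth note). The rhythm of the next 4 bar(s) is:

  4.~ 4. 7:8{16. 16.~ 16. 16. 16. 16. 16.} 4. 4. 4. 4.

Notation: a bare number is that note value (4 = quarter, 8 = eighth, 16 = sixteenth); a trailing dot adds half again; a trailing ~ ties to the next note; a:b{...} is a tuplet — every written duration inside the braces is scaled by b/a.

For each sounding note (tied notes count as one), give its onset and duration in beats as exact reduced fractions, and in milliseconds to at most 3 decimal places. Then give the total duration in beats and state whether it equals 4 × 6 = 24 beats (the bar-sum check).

1) 0.0ms=0b +2155.689ms=6b
2) 2155.689ms=6b +307.956ms=6/7b
3) 2463.644ms=48/7b +615.911ms=12/7b
4) 3079.555ms=60/7b +307.956ms=6/7b
5) 3387.511ms=66/7b +307.956ms=6/7b
6) 3695.466ms=72/7b +307.956ms=6/7b
7) 4003.422ms=78/7b +307.956ms=6/7b
8) 4311.377ms=12b +1077.844ms=3b
9) 5389.222ms=15b +1077.844ms=3b
10) 6467.066ms=18b +1077.844ms=3b
11) 7544.91ms=21b +1077.844ms=3b
Σ=24b of 24 (167bpm 6/8) — PASS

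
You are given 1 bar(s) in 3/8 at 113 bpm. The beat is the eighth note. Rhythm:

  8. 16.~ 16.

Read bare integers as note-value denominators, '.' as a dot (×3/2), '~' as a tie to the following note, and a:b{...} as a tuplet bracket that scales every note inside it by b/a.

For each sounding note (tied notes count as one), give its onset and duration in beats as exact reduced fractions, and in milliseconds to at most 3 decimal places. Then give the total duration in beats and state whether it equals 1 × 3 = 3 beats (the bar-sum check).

1) 0.0ms=0b +796.46ms=3/2b
2) 796.46ms=3/2b +796.46ms=3/2b
Σ=3b of 3 (113bpm 3/8) — PASS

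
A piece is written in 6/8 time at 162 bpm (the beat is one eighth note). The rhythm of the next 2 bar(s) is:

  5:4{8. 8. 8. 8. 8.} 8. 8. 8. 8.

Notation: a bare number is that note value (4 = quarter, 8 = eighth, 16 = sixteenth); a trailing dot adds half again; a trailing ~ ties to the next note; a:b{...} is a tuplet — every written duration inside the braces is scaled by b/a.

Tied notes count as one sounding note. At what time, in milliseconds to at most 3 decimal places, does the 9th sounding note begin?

1. 0.0ms @ 0 + 444.444ms (6/5)
2. 444.444ms @ 6/5 + 444.444ms (6/5)
3. 888.889ms @ 12/5 + 444.444ms (6/5)
4. 1333.333ms @ 18/5 + 444.444ms (6/5)
5. 1777.778ms @ 24/5 + 444.444ms (6/5)
6. 2222.222ms @ 6 + 555.556ms (3/2)
7. 2777.778ms @ 15/2 + 555.556ms (3/2)
8. 3333.333ms @ 9 + 555.556ms (3/2)
9. 3888.889ms @ 21/2 + 555.556ms (3/2)

note 9 onset = 21/2b = 3888.889ms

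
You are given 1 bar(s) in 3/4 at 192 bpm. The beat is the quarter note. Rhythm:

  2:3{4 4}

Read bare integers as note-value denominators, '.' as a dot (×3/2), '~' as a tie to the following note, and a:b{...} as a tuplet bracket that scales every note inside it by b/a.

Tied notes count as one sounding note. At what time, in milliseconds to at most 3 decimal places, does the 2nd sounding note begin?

note 2 onset = 3/2b = 468.75ms

1. 0.0ms @ 0 + 468.75ms (3/2)
2. 468.75ms @ 3/2 + 468.75ms (3/2)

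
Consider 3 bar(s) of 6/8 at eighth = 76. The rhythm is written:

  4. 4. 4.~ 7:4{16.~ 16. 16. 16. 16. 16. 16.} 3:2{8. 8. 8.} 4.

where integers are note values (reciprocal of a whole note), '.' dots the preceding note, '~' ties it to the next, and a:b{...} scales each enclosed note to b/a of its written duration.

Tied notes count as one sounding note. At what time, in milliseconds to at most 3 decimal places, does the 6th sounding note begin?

1. 0.0ms @ 0 + 2368.421ms (3)
2. 2368.421ms @ 3 + 2368.421ms (3)
3. 4736.842ms @ 6 + 3045.113ms (27/7)
4. 7781.955ms @ 69/7 + 338.346ms (3/7)
5. 8120.301ms @ 72/7 + 338.346ms (3/7)
6. 8458.647ms @ 75/7 + 338.346ms (3/7)
7. 8796.992ms @ 78/7 + 338.346ms (3/7)
8. 9135.338ms @ 81/7 + 338.346ms (3/7)
9. 9473.684ms @ 12 + 789.474ms (1)
10. 10263.158ms @ 13 + 789.474ms (1)
11. 11052.632ms @ 14 + 789.474ms (1)
12. 11842.105ms @ 15 + 2368.421ms (3)

note 6 onset = 75/7b = 8458.647ms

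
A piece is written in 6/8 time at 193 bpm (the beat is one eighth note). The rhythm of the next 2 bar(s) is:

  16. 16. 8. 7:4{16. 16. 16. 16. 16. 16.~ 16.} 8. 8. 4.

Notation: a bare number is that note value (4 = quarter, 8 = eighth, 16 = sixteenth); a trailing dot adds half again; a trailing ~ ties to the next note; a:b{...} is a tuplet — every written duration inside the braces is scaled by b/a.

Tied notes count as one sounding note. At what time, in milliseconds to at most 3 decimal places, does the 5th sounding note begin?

1. 0.0ms @ 0 + 233.161ms (3/4)
2. 233.161ms @ 3/4 + 233.161ms (3/4)
3. 466.321ms @ 3/2 + 466.321ms (3/2)
4. 932.642ms @ 3 + 133.235ms (3/7)
5. 1065.877ms @ 24/7 + 133.235ms (3/7)
6. 1199.112ms @ 27/7 + 133.235ms (3/7)
7. 1332.346ms @ 30/7 + 133.235ms (3/7)
8. 1465.581ms @ 33/7 + 133.235ms (3/7)
9. 1598.816ms @ 36/7 + 266.469ms (6/7)
10. 1865.285ms @ 6 + 466.321ms (3/2)
11. 2331.606ms @ 15/2 + 466.321ms (3/2)
12. 2797.927ms @ 9 + 932.642ms (3)

note 5 onset = 24/7b = 1065.877ms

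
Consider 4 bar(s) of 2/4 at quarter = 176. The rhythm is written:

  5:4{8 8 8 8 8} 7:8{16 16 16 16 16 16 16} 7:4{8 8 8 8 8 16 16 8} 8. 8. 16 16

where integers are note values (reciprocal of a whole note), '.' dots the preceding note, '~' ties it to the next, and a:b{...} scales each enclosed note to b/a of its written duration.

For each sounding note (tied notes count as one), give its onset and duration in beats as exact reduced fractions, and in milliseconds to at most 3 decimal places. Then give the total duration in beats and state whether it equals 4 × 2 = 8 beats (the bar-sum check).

1) 0.0ms=0b +136.364ms=2/5b
2) 136.364ms=2/5b +136.364ms=2/5b
3) 272.727ms=4/5b +136.364ms=2/5b
4) 409.091ms=6/5b +136.364ms=2/5b
5) 545.455ms=8/5b +136.364ms=2/5b
6) 681.818ms=2b +97.403ms=2/7b
7) 779.221ms=16/7b +97.403ms=2/7b
8) 876.623ms=18/7b +97.403ms=2/7b
9) 974.026ms=20/7b +97.403ms=2/7b
10) 1071.429ms=22/7b +97.403ms=2/7b
11) 1168.831ms=24/7b +97.403ms=2/7b
12) 1266.234ms=26/7b +97.403ms=2/7b
13) 1363.636ms=4b +97.403ms=2/7b
14) 1461.039ms=30/7b +97.403ms=2/7b
15) 1558.442ms=32/7b +97.403ms=2/7b
16) 1655.844ms=34/7b +97.403ms=2/7b
17) 1753.247ms=36/7b +97.403ms=2/7b
18) 1850.649ms=38/7b +48.701ms=1/7b
19) 1899.351ms=39/7b +48.701ms=1/7b
20) 1948.052ms=40/7b +97.403ms=2/7b
21) 2045.455ms=6b +255.682ms=3/4b
22) 2301.136ms=27/4b +255.682ms=3/4b
23) 2556.818ms=15/2b +85.227ms=1/4b
24) 2642.045ms=31/4b +85.227ms=1/4b
Σ=8b of 8 (176bpm 2/4) — PASS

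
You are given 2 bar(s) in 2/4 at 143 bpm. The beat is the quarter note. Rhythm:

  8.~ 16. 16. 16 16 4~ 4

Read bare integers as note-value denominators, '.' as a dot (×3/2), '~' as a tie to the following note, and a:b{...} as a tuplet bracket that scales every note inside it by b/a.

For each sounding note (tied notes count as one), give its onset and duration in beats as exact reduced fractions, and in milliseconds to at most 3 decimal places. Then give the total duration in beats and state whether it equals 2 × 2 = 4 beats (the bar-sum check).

1) 0.0ms=0b +472.028ms=9/8b
2) 472.028ms=9/8b +157.343ms=3/8b
3) 629.371ms=3/2b +104.895ms=1/4b
4) 734.266ms=7/4b +104.895ms=1/4b
5) 839.161ms=2b +839.161ms=2b
Σ=4b of 4 (143bpm 2/4) — PASS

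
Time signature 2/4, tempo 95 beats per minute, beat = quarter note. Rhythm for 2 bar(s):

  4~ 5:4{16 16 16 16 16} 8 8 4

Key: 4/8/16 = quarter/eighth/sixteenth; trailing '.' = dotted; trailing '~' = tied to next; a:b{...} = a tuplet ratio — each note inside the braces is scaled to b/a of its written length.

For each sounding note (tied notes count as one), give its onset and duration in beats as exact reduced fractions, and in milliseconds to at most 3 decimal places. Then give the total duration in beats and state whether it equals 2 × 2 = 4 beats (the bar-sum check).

1) 0.0ms=0b +757.895ms=6/5b
2) 757.895ms=6/5b +126.316ms=1/5b
3) 884.211ms=7/5b +126.316ms=1/5b
4) 1010.526ms=8/5b +126.316ms=1/5b
5) 1136.842ms=9/5b +126.316ms=1/5b
6) 1263.158ms=2b +315.789ms=1/2b
7) 1578.947ms=5/2b +315.789ms=1/2b
8) 1894.737ms=3b +631.579ms=1b
Σ=4b of 4 (95bpm 2/4) — PASS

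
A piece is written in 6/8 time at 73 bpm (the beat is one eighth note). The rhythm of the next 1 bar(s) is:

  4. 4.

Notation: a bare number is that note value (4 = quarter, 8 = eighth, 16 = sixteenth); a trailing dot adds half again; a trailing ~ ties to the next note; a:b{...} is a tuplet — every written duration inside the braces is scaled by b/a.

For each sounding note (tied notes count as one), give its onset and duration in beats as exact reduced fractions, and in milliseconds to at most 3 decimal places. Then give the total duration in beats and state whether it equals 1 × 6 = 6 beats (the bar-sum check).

1) 0.0ms=0b +2465.753ms=3b
2) 2465.753ms=3b +2465.753ms=3b
Σ=6b of 6 (73bpm 6/8) — PASS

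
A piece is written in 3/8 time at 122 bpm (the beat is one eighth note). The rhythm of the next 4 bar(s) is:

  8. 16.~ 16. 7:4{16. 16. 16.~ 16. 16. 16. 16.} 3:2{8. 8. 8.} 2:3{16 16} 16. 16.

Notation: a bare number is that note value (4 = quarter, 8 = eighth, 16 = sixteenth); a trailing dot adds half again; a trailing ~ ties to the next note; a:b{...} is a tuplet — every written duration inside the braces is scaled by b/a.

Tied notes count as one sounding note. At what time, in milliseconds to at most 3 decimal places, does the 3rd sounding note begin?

1. 0.0ms @ 0 + 737.705ms (3/2)
2. 737.705ms @ 3/2 + 737.705ms (3/2)
3. 1475.41ms @ 3 + 210.773ms (3/7)
4. 1686.183ms @ 24/7 + 210.773ms (3/7)
5. 1896.956ms @ 27/7 + 421.546ms (6/7)
6. 2318.501ms @ 33/7 + 210.773ms (3/7)
7. 2529.274ms @ 36/7 + 210.773ms (3/7)
8. 2740.047ms @ 39/7 + 210.773ms (3/7)
9. 2950.82ms @ 6 + 491.803ms (1)
10. 3442.623ms @ 7 + 491.803ms (1)
11. 3934.426ms @ 8 + 491.803ms (1)
12. 4426.23ms @ 9 + 368.852ms (3/4)
13. 4795.082ms @ 39/4 + 368.852ms (3/4)
14. 5163.934ms @ 21/2 + 368.852ms (3/4)
15. 5532.787ms @ 45/4 + 368.852ms (3/4)

note 3 onset = 3b = 1475.41ms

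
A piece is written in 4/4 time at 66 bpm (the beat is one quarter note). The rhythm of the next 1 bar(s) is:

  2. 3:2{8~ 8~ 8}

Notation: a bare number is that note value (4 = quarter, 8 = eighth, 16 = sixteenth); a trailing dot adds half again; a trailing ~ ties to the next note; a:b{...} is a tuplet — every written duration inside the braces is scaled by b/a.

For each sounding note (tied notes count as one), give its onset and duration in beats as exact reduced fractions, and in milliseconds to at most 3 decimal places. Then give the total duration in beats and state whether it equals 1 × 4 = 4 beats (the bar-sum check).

1) 0.0ms=0b +2727.273ms=3b
2) 2727.273ms=3b +909.091ms=1b
Σ=4b of 4 (66bpm 4/4) — PASS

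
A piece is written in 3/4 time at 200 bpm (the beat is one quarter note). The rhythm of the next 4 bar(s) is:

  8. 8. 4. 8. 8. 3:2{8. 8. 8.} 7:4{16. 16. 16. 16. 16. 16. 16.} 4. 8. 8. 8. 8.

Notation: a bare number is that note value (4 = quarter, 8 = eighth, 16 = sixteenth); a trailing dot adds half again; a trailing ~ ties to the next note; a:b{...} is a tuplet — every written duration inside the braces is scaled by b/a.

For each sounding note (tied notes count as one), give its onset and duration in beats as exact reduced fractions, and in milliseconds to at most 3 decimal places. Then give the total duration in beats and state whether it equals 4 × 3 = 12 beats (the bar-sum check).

1) 0.0ms=0b +225.0ms=3/4b
2) 225.0ms=3/4b +225.0ms=3/4b
3) 450.0ms=3/2b +450.0ms=3/2b
4) 900.0ms=3b +225.0ms=3/4b
5) 1125.0ms=15/4b +225.0ms=3/4b
6) 1350.0ms=9/2b +150.0ms=1/2b
7) 1500.0ms=5b +150.0ms=1/2b
8) 1650.0ms=11/2b +150.0ms=1/2b
9) 1800.0ms=6b +64.286ms=3/14b
10) 1864.286ms=87/14b +64.286ms=3/14b
11) 1928.571ms=45/7b +64.286ms=3/14b
12) 1992.857ms=93/14b +64.286ms=3/14b
13) 2057.143ms=48/7b +64.286ms=3/14b
14) 2121.429ms=99/14b +64.286ms=3/14b
15) 2185.714ms=51/7b +64.286ms=3/14b
16) 2250.0ms=15/2b +450.0ms=3/2b
17) 2700.0ms=9b +225.0ms=3/4b
18) 2925.0ms=39/4b +225.0ms=3/4b
19) 3150.0ms=21/2b +225.0ms=3/4b
20) 3375.0ms=45/4b +225.0ms=3/4b
Σ=12b of 12 (200bpm 3/4) — PASS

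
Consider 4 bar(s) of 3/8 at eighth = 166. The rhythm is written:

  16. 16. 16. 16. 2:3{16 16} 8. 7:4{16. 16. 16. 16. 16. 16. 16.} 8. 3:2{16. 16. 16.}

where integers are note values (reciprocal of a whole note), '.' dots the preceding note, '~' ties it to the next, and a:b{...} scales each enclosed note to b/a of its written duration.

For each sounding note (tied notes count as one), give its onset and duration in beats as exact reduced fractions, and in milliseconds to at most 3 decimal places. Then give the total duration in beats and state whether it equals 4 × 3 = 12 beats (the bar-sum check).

1) 0.0ms=0b +271.084ms=3/4b
2) 271.084ms=3/4b +271.084ms=3/4b
3) 542.169ms=3/2b +271.084ms=3/4b
4) 813.253ms=9/4b +271.084ms=3/4b
5) 1084.337ms=3b +271.084ms=3/4b
6) 1355.422ms=15/4b +271.084ms=3/4b
7) 1626.506ms=9/2b +542.169ms=3/2b
8) 2168.675ms=6b +154.905ms=3/7b
9) 2323.58ms=45/7b +154.905ms=3/7b
10) 2478.485ms=48/7b +154.905ms=3/7b
11) 2633.391ms=51/7b +154.905ms=3/7b
12) 2788.296ms=54/7b +154.905ms=3/7b
13) 2943.201ms=57/7b +154.905ms=3/7b
14) 3098.107ms=60/7b +154.905ms=3/7b
15) 3253.012ms=9b +542.169ms=3/2b
16) 3795.181ms=21/2b +180.723ms=1/2b
17) 3975.904ms=11b +180.723ms=1/2b
18) 4156.627ms=23/2b +180.723ms=1/2b
Σ=12b of 12 (166bpm 3/8) — PASS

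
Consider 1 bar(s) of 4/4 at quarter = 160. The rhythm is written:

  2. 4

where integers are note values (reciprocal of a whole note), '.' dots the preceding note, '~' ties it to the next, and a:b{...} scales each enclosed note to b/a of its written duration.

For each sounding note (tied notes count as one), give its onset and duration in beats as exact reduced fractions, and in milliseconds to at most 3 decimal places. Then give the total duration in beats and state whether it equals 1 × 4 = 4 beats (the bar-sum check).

1) 0.0ms=0b +1125.0ms=3b
2) 1125.0ms=3b +375.0ms=1b
Σ=4b of 4 (160bpm 4/4) — PASS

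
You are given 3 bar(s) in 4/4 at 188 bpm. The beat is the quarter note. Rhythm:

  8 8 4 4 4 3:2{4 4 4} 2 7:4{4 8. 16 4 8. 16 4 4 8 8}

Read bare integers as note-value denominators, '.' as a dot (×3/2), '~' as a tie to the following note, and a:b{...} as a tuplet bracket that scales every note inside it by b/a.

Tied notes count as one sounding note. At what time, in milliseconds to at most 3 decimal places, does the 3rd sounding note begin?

1. 0.0ms @ 0 + 159.574ms (1/2)
2. 159.574ms @ 1/2 + 159.574ms (1/2)
3. 319.149ms @ 1 + 319.149ms (1)
4. 638.298ms @ 2 + 319.149ms (1)
5. 957.447ms @ 3 + 319.149ms (1)
6. 1276.596ms @ 4 + 212.766ms (2/3)
7. 1489.362ms @ 14/3 + 212.766ms (2/3)
8. 1702.128ms @ 16/3 + 212.766ms (2/3)
9. 1914.894ms @ 6 + 638.298ms (2)
10. 2553.191ms @ 8 + 182.371ms (4/7)
11. 2735.562ms @ 60/7 + 136.778ms (3/7)
12. 2872.34ms @ 9 + 45.593ms (1/7)
13. 2917.933ms @ 64/7 + 182.371ms (4/7)
14. 3100.304ms @ 68/7 + 136.778ms (3/7)
15. 3237.082ms @ 71/7 + 45.593ms (1/7)
16. 3282.675ms @ 72/7 + 182.371ms (4/7)
17. 3465.046ms @ 76/7 + 182.371ms (4/7)
18. 3647.416ms @ 80/7 + 91.185ms (2/7)
19. 3738.602ms @ 82/7 + 91.185ms (2/7)

note 3 onset = 1b = 319.149ms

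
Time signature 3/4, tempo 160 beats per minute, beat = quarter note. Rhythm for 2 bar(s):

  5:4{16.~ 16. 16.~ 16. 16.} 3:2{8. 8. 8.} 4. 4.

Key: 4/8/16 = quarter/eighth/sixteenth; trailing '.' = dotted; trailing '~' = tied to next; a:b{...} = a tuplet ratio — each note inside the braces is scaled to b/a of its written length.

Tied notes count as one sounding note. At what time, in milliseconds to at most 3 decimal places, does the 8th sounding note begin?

1. 0.0ms @ 0 + 225.0ms (3/5)
2. 225.0ms @ 3/5 + 225.0ms (3/5)
3. 450.0ms @ 6/5 + 112.5ms (3/10)
4. 562.5ms @ 3/2 + 187.5ms (1/2)
5. 750.0ms @ 2 + 187.5ms (1/2)
6. 937.5ms @ 5/2 + 187.5ms (1/2)
7. 1125.0ms @ 3 + 562.5ms (3/2)
8. 1687.5ms @ 9/2 + 562.5ms (3/2)

note 8 onset = 9/2b = 1687.5ms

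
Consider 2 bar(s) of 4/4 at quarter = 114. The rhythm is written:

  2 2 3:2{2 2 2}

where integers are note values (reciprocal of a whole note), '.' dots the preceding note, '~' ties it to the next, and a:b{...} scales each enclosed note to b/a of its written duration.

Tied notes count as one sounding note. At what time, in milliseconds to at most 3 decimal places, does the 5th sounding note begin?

1. 0.0ms @ 0 + 1052.632ms (2)
2. 1052.632ms @ 2 + 1052.632ms (2)
3. 2105.263ms @ 4 + 701.754ms (4/3)
4. 2807.018ms @ 16/3 + 701.754ms (4/3)
5. 3508.772ms @ 20/3 + 701.754ms (4/3)

note 5 onset = 20/3b = 3508.772ms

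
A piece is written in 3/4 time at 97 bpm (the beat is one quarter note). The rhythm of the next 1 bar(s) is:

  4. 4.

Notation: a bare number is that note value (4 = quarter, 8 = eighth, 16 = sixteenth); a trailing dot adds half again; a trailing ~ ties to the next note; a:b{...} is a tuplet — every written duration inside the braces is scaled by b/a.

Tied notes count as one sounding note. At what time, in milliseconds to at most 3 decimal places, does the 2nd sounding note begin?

note 2 onset = 3/2b = 927.835ms

1. 0.0ms @ 0 + 927.835ms (3/2)
2. 927.835ms @ 3/2 + 927.835ms (3/2)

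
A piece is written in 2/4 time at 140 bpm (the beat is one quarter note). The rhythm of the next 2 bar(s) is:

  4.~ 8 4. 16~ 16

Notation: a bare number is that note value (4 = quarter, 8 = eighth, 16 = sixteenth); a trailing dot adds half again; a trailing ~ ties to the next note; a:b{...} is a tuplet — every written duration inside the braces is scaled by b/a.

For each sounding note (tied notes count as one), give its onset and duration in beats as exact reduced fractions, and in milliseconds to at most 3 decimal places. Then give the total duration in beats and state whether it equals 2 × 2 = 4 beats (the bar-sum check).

1) 0.0ms=0b +857.143ms=2b
2) 857.143ms=2b +642.857ms=3/2b
3) 1500.0ms=7/2b +214.286ms=1/2b
Σ=4b of 4 (140bpm 2/4) — PASS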